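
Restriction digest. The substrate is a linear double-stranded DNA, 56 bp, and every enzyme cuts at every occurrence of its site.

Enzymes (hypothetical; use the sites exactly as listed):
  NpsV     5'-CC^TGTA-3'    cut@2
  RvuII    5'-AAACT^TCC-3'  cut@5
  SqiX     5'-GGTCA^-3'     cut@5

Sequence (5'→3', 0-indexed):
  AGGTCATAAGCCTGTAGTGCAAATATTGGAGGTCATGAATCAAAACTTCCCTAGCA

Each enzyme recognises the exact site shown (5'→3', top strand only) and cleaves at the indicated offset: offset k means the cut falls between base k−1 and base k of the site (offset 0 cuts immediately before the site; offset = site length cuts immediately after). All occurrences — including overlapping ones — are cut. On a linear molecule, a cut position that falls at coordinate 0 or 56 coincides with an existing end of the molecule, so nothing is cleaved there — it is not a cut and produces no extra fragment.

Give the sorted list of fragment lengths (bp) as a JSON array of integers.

[6,6,9,12,23]

Per-enzyme occurrences:
  NpsV CCTGTA/2: at [10] ⇒ [12]
  RvuII AAACTTCC/5: at [42] ⇒ [47]
  SqiX GGTCA/5: at [1, 30] ⇒ [6, 35]

All cut coordinates (distinct, sorted): [6, 12, 35, 47]

Fragment lengths:
  [0,6): 6 bp
  [6,12): 6 bp
  [12,35): 23 bp
  [35,47): 12 bp
  [47,56): 9 bp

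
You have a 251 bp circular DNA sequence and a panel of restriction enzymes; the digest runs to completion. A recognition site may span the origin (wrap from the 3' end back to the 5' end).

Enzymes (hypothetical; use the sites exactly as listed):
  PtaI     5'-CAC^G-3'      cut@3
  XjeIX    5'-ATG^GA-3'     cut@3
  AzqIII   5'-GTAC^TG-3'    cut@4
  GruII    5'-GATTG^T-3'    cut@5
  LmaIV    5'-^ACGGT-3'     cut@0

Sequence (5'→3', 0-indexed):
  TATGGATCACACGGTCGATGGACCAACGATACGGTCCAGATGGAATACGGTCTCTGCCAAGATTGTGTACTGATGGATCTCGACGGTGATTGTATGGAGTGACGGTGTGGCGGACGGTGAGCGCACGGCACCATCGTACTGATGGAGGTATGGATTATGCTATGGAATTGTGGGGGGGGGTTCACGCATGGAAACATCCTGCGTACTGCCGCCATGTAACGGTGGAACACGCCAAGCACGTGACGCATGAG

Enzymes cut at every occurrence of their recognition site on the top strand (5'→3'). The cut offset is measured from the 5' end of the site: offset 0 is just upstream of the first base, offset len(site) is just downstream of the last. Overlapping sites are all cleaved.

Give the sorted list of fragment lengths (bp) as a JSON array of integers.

Site scan:
  PtaI CACG/3: at [9, 123, 182, 227, 236] ⇒ [12, 126, 185, 230, 239]
  XjeIX ATGGA/3: at [1, 17, 39, 72, 93, 141, 149, 161, 187] ⇒ [4, 20, 42, 75, 96, 144, 152, 164, 190]
  AzqIII GTACTG/4: at [66, 135, 202] ⇒ [70, 139, 206]
  GruII GATTGT/5: at [60, 87] ⇒ [65, 92]
  LmaIV ACGGT/0: at [10, 30, 46, 82, 101, 113, 218] ⇒ [10, 30, 46, 82, 101, 113, 218]

All cut coordinates (distinct, sorted): [4, 10, 12, 20, 30, 42, 46, 65, 70, 75, 82, 92, 96, 101, 113, 126, 139, 144, 152, 164, 185, 190, 206, 218, 230, 239]

Fragments:
  4→10: 6 bp
  10→12: 2 bp
  12→20: 8 bp
  20→30: 10 bp
  30→42: 12 bp
  42→46: 4 bp
  46→65: 19 bp
  65→70: 5 bp
  70→75: 5 bp
  75→82: 7 bp
  82→92: 10 bp
  92→96: 4 bp
  96→101: 5 bp
  101→113: 12 bp
  113→126: 13 bp
  126→139: 13 bp
  139→144: 5 bp
  144→152: 8 bp
  152→164: 12 bp
  164→185: 21 bp
  185→190: 5 bp
  190→206: 16 bp
  206→218: 12 bp
  218→230: 12 bp
  230→239: 9 bp
  239→4 (wrap): 251-239+4 = 16 bp

[2,4,4,5,5,5,5,5,6,7,8,8,9,10,10,12,12,12,12,12,13,13,16,16,19,21]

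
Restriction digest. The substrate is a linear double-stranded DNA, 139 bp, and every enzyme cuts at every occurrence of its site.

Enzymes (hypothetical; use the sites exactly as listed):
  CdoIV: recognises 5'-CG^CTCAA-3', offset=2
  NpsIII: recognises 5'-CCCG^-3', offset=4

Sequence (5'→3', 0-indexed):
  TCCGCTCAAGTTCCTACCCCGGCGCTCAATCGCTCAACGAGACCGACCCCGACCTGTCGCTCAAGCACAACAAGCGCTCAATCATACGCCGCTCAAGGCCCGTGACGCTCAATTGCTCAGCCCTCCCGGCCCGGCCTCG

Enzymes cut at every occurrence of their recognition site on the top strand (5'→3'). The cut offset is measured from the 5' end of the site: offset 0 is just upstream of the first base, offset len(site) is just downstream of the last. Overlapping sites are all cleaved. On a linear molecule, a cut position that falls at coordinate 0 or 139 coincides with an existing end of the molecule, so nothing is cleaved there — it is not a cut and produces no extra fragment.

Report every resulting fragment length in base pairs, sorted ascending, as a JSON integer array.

Per-enzyme occurrences:
  CdoIV CGCTCAA/2: at [2, 22, 30, 57, 74, 89, 105] ⇒ [4, 24, 32, 59, 76, 91, 107]
  NpsIII CCCG/4: at [17, 47, 98, 124, 129] ⇒ [21, 51, 102, 128, 133]

Pooled cuts: [4, 21, 24, 32, 51, 59, 76, 91, 102, 107, 128, 133]

Fragments:
  [0,4): 4 bp
  [4,21): 17 bp
  [21,24): 3 bp
  [24,32): 8 bp
  [32,51): 19 bp
  [51,59): 8 bp
  [59,76): 17 bp
  [76,91): 15 bp
  [91,102): 11 bp
  [102,107): 5 bp
  [107,128): 21 bp
  [128,133): 5 bp
  [133,139): 6 bp

[3,4,5,5,6,8,8,11,15,17,17,19,21]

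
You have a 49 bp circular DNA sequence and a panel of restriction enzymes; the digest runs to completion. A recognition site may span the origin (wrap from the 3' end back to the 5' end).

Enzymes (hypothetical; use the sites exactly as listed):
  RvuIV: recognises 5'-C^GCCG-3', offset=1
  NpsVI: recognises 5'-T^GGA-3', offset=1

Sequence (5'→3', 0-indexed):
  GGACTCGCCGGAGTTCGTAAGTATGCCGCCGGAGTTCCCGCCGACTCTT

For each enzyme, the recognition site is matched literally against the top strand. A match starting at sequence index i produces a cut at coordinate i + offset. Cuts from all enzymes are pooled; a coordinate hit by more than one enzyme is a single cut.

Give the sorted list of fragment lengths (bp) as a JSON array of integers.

[6,10,12,21]

Scan for sites:
  RvuIV CGCCG/1: at [5, 26, 38] ⇒ [6, 27, 39]
  NpsVI TGGA/1: at [48] ⇒ [0]

Pooled cuts: [0, 6, 27, 39]

Fragments:
  0→6: 6 bp
  6→27: 21 bp
  27→39: 12 bp
  39→0 (wrap): 49-39+0 = 10 bp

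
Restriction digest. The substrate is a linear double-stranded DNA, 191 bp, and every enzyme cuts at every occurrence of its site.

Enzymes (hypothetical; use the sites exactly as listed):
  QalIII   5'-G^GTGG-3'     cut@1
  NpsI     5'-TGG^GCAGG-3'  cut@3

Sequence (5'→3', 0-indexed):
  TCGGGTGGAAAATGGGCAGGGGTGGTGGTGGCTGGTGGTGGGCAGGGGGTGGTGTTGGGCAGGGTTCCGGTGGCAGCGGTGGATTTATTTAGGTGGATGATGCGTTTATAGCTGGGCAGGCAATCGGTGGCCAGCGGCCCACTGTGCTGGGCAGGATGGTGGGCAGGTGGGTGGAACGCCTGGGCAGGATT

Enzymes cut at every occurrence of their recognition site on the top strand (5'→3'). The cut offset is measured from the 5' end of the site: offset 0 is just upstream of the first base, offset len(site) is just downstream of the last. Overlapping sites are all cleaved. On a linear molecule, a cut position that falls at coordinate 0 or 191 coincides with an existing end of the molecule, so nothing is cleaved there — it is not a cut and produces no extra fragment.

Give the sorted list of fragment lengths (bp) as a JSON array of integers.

Scan for sites:
  QalIII (GGTGG, off=1): starts [3, 20, 23, 26, 33, 36, 47, 68, 77, 91, 125, 157, 165, 169] → cuts [4, 21, 24, 27, 34, 37, 48, 69, 78, 92, 126, 158, 166, 170]
  NpsI (TGGGCAGG, off=3): starts [12, 38, 55, 112, 147, 159, 180] → cuts [15, 41, 58, 115, 150, 162, 183]

All cut coordinates (distinct, sorted): [4, 15, 21, 24, 27, 34, 37, 41, 48, 58, 69, 78, 92, 115, 126, 150, 158, 162, 166, 170, 183]

Fragments:
  [0,4): 4 bp
  [4,15): 11 bp
  [15,21): 6 bp
  [21,24): 3 bp
  [24,27): 3 bp
  [27,34): 7 bp
  [34,37): 3 bp
  [37,41): 4 bp
  [41,48): 7 bp
  [48,58): 10 bp
  [58,69): 11 bp
  [69,78): 9 bp
  [78,92): 14 bp
  [92,115): 23 bp
  [115,126): 11 bp
  [126,150): 24 bp
  [150,158): 8 bp
  [158,162): 4 bp
  [162,166): 4 bp
  [166,170): 4 bp
  [170,183): 13 bp
  [183,191): 8 bp

[3,3,3,4,4,4,4,4,6,7,7,8,8,9,10,11,11,11,13,14,23,24]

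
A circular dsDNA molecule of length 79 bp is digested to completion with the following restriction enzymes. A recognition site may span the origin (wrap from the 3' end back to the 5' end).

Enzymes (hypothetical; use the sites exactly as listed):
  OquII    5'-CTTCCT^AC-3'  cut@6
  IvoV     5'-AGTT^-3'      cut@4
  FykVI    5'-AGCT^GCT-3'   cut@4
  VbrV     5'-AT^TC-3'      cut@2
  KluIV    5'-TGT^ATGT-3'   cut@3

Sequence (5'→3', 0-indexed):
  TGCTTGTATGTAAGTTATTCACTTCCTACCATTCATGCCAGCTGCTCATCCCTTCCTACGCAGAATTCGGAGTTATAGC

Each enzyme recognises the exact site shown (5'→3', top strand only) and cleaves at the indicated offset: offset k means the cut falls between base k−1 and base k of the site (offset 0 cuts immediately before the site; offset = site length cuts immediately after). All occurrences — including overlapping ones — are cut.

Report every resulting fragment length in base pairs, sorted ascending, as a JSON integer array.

[2,5,6,6,8,9,9,9,11,14]

Scan for sites:
  OquII (CTTCCTAC, off=6): starts [21, 51] → cuts [27, 57]
  IvoV (AGTT, off=4): starts [12, 70] → cuts [16, 74]
  FykVI (AGCTGCT, off=4): starts [39, 76] → cuts [1, 43]
  VbrV (ATTC, off=2): starts [16, 30, 64] → cuts [18, 32, 66]
  KluIV (TGTATGT, off=3): starts [4] → cuts [7]

Pooled cuts: [1, 7, 16, 18, 27, 32, 43, 57, 66, 74]

Fragment lengths:
  1→7: 6 bp
  7→16: 9 bp
  16→18: 2 bp
  18→27: 9 bp
  27→32: 5 bp
  32→43: 11 bp
  43→57: 14 bp
  57→66: 9 bp
  66→74: 8 bp
  74→1 (wrap): 79-74+1 = 6 bp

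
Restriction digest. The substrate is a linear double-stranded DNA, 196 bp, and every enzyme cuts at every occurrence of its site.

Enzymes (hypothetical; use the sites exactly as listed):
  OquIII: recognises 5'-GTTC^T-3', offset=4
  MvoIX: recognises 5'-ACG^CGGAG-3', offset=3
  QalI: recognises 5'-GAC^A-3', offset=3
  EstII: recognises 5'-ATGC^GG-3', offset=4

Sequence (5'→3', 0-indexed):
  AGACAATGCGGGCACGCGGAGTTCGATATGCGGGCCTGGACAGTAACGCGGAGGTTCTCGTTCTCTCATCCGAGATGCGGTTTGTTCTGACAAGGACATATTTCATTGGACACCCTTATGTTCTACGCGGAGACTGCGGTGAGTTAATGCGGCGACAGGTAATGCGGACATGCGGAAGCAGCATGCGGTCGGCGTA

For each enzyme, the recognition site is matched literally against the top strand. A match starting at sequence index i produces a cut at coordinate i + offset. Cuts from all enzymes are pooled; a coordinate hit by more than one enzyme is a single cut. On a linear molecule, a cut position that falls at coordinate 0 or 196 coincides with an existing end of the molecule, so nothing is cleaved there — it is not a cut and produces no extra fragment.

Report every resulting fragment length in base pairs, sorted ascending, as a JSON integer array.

[4,4,4,4,4,5,6,6,6,7,7,9,9,9,10,10,12,13,14,15,15,23]

Scan for sites:
  OquIII GTTCT/4: at [53, 59, 83, 119] ⇒ [57, 63, 87, 123]
  MvoIX ACGCGGAG/3: at [13, 45, 124] ⇒ [16, 48, 127]
  QalI GACA/3: at [1, 38, 88, 94, 108, 153, 166] ⇒ [4, 41, 91, 97, 111, 156, 169]
  EstII ATGCGG/4: at [5, 27, 74, 146, 161, 169, 182] ⇒ [9, 31, 78, 150, 165, 173, 186]

Pooled cuts: [4, 9, 16, 31, 41, 48, 57, 63, 78, 87, 91, 97, 111, 123, 127, 150, 156, 165, 169, 173, 186]

Fragment lengths:
  [0,4): 4 bp
  [4,9): 5 bp
  [9,16): 7 bp
  [16,31): 15 bp
  [31,41): 10 bp
  [41,48): 7 bp
  [48,57): 9 bp
  [57,63): 6 bp
  [63,78): 15 bp
  [78,87): 9 bp
  [87,91): 4 bp
  [91,97): 6 bp
  [97,111): 14 bp
  [111,123): 12 bp
  [123,127): 4 bp
  [127,150): 23 bp
  [150,156): 6 bp
  [156,165): 9 bp
  [165,169): 4 bp
  [169,173): 4 bp
  [173,186): 13 bp
  [186,196): 10 bp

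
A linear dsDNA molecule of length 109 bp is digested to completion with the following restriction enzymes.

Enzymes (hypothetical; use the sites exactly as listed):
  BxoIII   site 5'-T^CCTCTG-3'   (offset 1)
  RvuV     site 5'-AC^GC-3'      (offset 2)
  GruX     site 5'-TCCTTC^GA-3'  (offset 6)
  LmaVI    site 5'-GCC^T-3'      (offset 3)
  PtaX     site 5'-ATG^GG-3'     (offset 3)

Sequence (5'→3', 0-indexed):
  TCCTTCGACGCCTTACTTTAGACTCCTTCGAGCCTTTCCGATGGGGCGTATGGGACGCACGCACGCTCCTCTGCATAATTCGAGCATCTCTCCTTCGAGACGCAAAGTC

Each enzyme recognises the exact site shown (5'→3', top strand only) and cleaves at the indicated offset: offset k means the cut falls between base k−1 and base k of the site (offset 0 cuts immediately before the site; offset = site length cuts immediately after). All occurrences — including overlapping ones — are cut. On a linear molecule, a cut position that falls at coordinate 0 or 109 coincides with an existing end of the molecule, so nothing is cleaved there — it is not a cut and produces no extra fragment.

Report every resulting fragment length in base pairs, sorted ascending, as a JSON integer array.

[3,3,3,4,4,4,5,5,6,8,9,9,17,29]

Site scan:
  BxoIII TCCTCTG/1: at [66] ⇒ [67]
  RvuV ACGC/2: at [7, 54, 58, 62, 99] ⇒ [9, 56, 60, 64, 101]
  GruX TCCTTCGA/6: at [0, 23, 90] ⇒ [6, 29, 96]
  LmaVI GCCT/3: at [9, 31] ⇒ [12, 34]
  PtaX ATGGG/3: at [40, 49] ⇒ [43, 52]

Pooled cuts: [6, 9, 12, 29, 34, 43, 52, 56, 60, 64, 67, 96, 101]

Fragment lengths:
  [0,6): 6 bp
  [6,9): 3 bp
  [9,12): 3 bp
  [12,29): 17 bp
  [29,34): 5 bp
  [34,43): 9 bp
  [43,52): 9 bp
  [52,56): 4 bp
  [56,60): 4 bp
  [60,64): 4 bp
  [64,67): 3 bp
  [67,96): 29 bp
  [96,101): 5 bp
  [101,109): 8 bp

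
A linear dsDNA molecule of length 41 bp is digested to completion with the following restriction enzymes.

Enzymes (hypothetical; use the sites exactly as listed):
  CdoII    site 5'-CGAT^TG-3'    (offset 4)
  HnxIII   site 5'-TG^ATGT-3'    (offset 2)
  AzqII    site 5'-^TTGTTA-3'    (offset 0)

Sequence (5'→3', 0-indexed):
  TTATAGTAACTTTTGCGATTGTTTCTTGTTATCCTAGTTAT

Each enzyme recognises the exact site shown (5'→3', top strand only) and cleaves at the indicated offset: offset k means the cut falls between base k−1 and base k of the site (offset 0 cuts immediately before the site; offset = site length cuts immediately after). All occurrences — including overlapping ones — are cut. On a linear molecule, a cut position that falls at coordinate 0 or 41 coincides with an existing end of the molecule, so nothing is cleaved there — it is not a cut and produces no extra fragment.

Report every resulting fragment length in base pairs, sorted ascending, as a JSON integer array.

[6,16,19]

Scan for sites:
  CdoII CGATTG/4: at [15] ⇒ [19]
  HnxIII (TGATGT, off=2): no sites
  AzqII TTGTTA/0: at [25] ⇒ [25]

Pooled cuts: [19, 25]

Fragments:
  [0,19): 19 bp
  [19,25): 6 bp
  [25,41): 16 bp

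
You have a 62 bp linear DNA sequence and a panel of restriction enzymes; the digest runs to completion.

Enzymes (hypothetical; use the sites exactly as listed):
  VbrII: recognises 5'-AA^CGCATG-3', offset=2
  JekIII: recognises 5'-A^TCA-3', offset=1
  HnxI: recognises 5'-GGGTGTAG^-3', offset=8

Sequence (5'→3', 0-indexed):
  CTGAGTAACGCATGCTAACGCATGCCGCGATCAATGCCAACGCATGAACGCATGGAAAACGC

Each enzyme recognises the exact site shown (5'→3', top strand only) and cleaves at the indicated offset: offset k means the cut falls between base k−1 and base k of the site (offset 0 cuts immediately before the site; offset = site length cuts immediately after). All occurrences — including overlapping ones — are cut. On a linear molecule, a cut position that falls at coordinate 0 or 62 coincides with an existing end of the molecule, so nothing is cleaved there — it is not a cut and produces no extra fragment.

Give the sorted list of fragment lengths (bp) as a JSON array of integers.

[8,8,10,10,12,14]

Site scan:
  VbrII AACGCATG/2: at [6, 16, 38, 46] ⇒ [8, 18, 40, 48]
  JekIII ATCA/1: at [29] ⇒ [30]
  HnxI (GGGTGTAG, off=8): no sites

All cut coordinates (distinct, sorted): [8, 18, 30, 40, 48]

Fragments:
  [0,8): 8 bp
  [8,18): 10 bp
  [18,30): 12 bp
  [30,40): 10 bp
  [40,48): 8 bp
  [48,62): 14 bp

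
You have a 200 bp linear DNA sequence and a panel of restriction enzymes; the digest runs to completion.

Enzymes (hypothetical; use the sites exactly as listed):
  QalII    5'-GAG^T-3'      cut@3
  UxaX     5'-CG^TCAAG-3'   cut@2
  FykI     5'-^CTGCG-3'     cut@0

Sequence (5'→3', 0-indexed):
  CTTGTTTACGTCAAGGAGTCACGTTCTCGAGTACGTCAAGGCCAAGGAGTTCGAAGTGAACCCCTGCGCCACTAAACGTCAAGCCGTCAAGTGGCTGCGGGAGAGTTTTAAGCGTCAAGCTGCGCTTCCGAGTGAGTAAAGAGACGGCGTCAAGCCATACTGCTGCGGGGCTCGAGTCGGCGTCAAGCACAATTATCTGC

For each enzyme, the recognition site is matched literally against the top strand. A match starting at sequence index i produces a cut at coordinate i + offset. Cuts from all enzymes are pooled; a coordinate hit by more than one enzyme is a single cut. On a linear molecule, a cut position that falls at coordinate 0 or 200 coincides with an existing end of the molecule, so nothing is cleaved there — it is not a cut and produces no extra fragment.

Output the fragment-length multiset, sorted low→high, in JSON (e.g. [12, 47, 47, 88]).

[4,4,5,6,8,8,8,9,10,11,13,13,13,13,14,14,14,15,18]

Site scan:
  QalII GAGT/3: at [15, 28, 46, 102, 129, 133, 173] ⇒ [18, 31, 49, 105, 132, 136, 176]
  UxaX CGTCAAG/2: at [8, 33, 76, 84, 112, 147, 180] ⇒ [10, 35, 78, 86, 114, 149, 182]
  FykI CTGCG/0: at [63, 94, 119, 162] ⇒ [63, 94, 119, 162]

Pooled cuts: [10, 18, 31, 35, 49, 63, 78, 86, 94, 105, 114, 119, 132, 136, 149, 162, 176, 182]

Fragment lengths:
  [0,10): 10 bp
  [10,18): 8 bp
  [18,31): 13 bp
  [31,35): 4 bp
  [35,49): 14 bp
  [49,63): 14 bp
  [63,78): 15 bp
  [78,86): 8 bp
  [86,94): 8 bp
  [94,105): 11 bp
  [105,114): 9 bp
  [114,119): 5 bp
  [119,132): 13 bp
  [132,136): 4 bp
  [136,149): 13 bp
  [149,162): 13 bp
  [162,176): 14 bp
  [176,182): 6 bp
  [182,200): 18 bp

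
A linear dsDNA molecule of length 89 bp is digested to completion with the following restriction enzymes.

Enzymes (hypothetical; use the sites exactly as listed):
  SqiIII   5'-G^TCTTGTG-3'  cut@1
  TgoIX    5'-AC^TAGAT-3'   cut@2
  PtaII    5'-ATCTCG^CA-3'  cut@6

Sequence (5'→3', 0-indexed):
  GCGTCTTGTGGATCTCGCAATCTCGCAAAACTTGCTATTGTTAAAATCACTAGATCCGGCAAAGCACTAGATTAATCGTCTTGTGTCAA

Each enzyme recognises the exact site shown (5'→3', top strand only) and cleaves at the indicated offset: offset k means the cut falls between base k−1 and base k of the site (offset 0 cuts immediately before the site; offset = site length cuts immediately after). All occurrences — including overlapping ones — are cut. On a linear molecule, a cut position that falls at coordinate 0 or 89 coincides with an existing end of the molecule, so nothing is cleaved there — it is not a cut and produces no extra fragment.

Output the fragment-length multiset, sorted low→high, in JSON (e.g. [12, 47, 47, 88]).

Per-enzyme occurrences:
  SqiIII GTCTTGTG/1: at [2, 77] ⇒ [3, 78]
  TgoIX ACTAGAT/2: at [48, 65] ⇒ [50, 67]
  PtaII ATCTCGCA/6: at [11, 19] ⇒ [17, 25]

Pooled cuts: [3, 17, 25, 50, 67, 78]

Fragment lengths:
  [0,3): 3 bp
  [3,17): 14 bp
  [17,25): 8 bp
  [25,50): 25 bp
  [50,67): 17 bp
  [67,78): 11 bp
  [78,89): 11 bp

[3,8,11,11,14,17,25]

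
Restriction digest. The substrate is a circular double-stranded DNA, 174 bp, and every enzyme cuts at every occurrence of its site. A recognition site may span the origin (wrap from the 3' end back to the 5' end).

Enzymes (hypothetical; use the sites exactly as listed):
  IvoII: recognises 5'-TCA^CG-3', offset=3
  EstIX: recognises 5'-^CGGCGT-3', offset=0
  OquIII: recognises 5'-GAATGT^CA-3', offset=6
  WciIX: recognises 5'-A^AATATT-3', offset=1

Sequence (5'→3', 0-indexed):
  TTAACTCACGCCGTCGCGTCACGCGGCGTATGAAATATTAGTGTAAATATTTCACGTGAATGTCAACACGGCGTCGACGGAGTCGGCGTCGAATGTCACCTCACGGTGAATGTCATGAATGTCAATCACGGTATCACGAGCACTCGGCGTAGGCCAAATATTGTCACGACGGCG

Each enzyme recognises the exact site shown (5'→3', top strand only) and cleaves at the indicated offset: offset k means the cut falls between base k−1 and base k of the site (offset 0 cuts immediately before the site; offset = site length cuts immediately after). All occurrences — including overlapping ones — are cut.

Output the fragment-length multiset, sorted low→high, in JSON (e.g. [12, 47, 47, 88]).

[2,3,5,6,7,8,8,9,9,9,10,10,10,12,12,13,13,13,15]

Site scan:
  IvoII TCACG/3: at [5, 18, 51, 100, 125, 133, 163] ⇒ [8, 21, 54, 103, 128, 136, 166]
  EstIX CGGCGT/0: at [23, 68, 83, 144, 169] ⇒ [23, 68, 83, 144, 169]
  OquIII GAATGTCA/6: at [57, 90, 107, 116] ⇒ [63, 96, 113, 122]
  WciIX AAATATT/1: at [32, 44, 155] ⇒ [33, 45, 156]

Pooled cuts: [8, 21, 23, 33, 45, 54, 63, 68, 83, 96, 103, 113, 122, 128, 136, 144, 156, 166, 169]

Fragment lengths:
  8→21: 13 bp
  21→23: 2 bp
  23→33: 10 bp
  33→45: 12 bp
  45→54: 9 bp
  54→63: 9 bp
  63→68: 5 bp
  68→83: 15 bp
  83→96: 13 bp
  96→103: 7 bp
  103→113: 10 bp
  113→122: 9 bp
  122→128: 6 bp
  128→136: 8 bp
  136→144: 8 bp
  144→156: 12 bp
  156→166: 10 bp
  166→169: 3 bp
  169→8 (wrap): 174-169+8 = 13 bp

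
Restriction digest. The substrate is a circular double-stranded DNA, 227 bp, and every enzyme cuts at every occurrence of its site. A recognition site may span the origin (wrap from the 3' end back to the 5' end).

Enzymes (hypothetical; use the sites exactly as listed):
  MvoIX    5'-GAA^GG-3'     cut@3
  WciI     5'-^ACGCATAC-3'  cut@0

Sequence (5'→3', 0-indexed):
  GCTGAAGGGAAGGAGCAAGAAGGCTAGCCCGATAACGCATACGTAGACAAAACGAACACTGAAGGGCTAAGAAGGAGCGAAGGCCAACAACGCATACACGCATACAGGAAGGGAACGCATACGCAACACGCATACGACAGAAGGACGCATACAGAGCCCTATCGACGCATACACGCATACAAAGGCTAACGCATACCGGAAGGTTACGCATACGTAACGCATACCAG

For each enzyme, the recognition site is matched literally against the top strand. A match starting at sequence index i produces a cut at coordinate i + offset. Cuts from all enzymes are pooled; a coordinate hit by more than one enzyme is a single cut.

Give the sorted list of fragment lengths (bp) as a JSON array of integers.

Scan for sites:
  MvoIX GAAGG/3: at [3, 8, 18, 60, 70, 78, 107, 139, 198] ⇒ [6, 11, 21, 63, 73, 81, 110, 142, 201]
  WciI ACGCATAC/0: at [34, 89, 97, 114, 127, 144, 164, 172, 188, 205, 216] ⇒ [34, 89, 97, 114, 127, 144, 164, 172, 188, 205, 216]

All cut coordinates (distinct, sorted): [6, 11, 21, 34, 63, 73, 81, 89, 97, 110, 114, 127, 142, 144, 164, 172, 188, 201, 205, 216]

Fragment lengths:
  6→11: 5 bp
  11→21: 10 bp
  21→34: 13 bp
  34→63: 29 bp
  63→73: 10 bp
  73→81: 8 bp
  81→89: 8 bp
  89→97: 8 bp
  97→110: 13 bp
  110→114: 4 bp
  114→127: 13 bp
  127→142: 15 bp
  142→144: 2 bp
  144→164: 20 bp
  164→172: 8 bp
  172→188: 16 bp
  188→201: 13 bp
  201→205: 4 bp
  205→216: 11 bp
  216→6 (wrap): 227-216+6 = 17 bp

[2,4,4,5,8,8,8,8,10,10,11,13,13,13,13,15,16,17,20,29]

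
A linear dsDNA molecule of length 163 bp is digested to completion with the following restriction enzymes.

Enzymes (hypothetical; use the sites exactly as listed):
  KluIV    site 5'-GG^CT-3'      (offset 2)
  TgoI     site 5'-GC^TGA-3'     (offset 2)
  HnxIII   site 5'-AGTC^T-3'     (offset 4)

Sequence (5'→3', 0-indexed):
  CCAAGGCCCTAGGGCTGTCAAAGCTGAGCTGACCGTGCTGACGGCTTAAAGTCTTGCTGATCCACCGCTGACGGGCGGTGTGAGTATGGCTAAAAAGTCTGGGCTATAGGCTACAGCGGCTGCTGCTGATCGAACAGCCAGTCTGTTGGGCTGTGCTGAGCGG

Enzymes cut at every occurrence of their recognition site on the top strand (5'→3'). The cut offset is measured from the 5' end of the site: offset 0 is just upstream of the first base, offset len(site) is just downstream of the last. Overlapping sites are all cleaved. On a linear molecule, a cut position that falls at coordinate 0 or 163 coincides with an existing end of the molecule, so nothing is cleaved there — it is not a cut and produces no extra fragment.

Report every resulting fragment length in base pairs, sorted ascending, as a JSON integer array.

[4,4,5,6,6,7,7,7,7,9,9,9,10,10,11,14,17,21]

Scan for sites:
  KluIV GGCT/2: at [12, 42, 87, 101, 108, 117, 148] ⇒ [14, 44, 89, 103, 110, 119, 150]
  TgoI GCTGA/2: at [22, 27, 36, 55, 66, 124, 154] ⇒ [24, 29, 38, 57, 68, 126, 156]
  HnxIII AGTCT/4: at [49, 95, 139] ⇒ [53, 99, 143]

Pooled cuts: [14, 24, 29, 38, 44, 53, 57, 68, 89, 99, 103, 110, 119, 126, 143, 150, 156]

Fragment lengths:
  [0,14): 14 bp
  [14,24): 10 bp
  [24,29): 5 bp
  [29,38): 9 bp
  [38,44): 6 bp
  [44,53): 9 bp
  [53,57): 4 bp
  [57,68): 11 bp
  [68,89): 21 bp
  [89,99): 10 bp
  [99,103): 4 bp
  [103,110): 7 bp
  [110,119): 9 bp
  [119,126): 7 bp
  [126,143): 17 bp
  [143,150): 7 bp
  [150,156): 6 bp
  [156,163): 7 bp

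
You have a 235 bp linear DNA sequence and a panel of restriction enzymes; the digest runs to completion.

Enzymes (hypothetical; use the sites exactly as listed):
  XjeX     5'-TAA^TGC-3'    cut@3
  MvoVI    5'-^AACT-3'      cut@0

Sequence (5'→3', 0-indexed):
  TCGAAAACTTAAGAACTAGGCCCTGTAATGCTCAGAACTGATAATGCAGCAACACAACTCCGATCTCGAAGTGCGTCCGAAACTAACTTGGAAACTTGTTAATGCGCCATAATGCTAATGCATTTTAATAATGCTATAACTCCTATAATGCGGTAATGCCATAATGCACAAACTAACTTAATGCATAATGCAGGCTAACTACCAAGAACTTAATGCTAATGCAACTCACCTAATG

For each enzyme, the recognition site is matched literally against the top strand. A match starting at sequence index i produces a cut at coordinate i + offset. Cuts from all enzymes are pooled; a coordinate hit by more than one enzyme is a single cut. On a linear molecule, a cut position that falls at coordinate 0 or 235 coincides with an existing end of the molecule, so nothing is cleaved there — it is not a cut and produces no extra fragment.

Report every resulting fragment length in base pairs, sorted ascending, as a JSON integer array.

[3,4,4,5,6,6,6,6,7,7,7,7,8,8,8,8,8,9,10,10,10,11,11,13,13,15,25]

Scan for sites:
  XjeX (TAATGC, off=3): starts [25, 41, 99, 109, 115, 128, 145, 153, 161, 178, 185, 210, 216] → cuts [28, 44, 102, 112, 118, 131, 148, 156, 164, 181, 188, 213, 219]
  MvoVI (AACT, off=0): starts [5, 13, 35, 55, 80, 84, 92, 137, 170, 174, 196, 206, 222] → cuts [5, 13, 35, 55, 80, 84, 92, 137, 170, 174, 196, 206, 222]

All cut coordinates (distinct, sorted): [5, 13, 28, 35, 44, 55, 80, 84, 92, 102, 112, 118, 131, 137, 148, 156, 164, 170, 174, 181, 188, 196, 206, 213, 219, 222]

Fragment lengths:
  [0,5): 5 bp
  [5,13): 8 bp
  [13,28): 15 bp
  [28,35): 7 bp
  [35,44): 9 bp
  [44,55): 11 bp
  [55,80): 25 bp
  [80,84): 4 bp
  [84,92): 8 bp
  [92,102): 10 bp
  [102,112): 10 bp
  [112,118): 6 bp
  [118,131): 13 bp
  [131,137): 6 bp
  [137,148): 11 bp
  [148,156): 8 bp
  [156,164): 8 bp
  [164,170): 6 bp
  [170,174): 4 bp
  [174,181): 7 bp
  [181,188): 7 bp
  [188,196): 8 bp
  [196,206): 10 bp
  [206,213): 7 bp
  [213,219): 6 bp
  [219,222): 3 bp
  [222,235): 13 bp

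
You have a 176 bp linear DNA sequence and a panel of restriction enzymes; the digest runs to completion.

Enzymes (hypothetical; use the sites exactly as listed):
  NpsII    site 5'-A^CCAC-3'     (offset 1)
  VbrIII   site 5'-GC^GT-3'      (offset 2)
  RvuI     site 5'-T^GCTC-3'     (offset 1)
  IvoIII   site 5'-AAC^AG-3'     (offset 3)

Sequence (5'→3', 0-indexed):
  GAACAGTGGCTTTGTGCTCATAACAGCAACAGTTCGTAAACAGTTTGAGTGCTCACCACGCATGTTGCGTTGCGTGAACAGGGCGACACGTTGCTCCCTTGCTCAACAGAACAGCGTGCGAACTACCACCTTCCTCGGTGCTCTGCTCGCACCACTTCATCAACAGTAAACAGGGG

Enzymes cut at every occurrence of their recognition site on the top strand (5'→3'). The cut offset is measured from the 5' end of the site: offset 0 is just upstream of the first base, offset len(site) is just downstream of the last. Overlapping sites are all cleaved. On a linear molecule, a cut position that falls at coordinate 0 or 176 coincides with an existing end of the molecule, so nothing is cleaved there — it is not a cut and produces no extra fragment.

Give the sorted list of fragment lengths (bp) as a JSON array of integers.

Site scan:
  NpsII ACCAC/1: at [54, 124, 150] ⇒ [55, 125, 151]
  VbrIII GCGT/2: at [66, 71, 113] ⇒ [68, 73, 115]
  RvuI TGCTC/1: at [14, 49, 91, 99, 138, 143] ⇒ [15, 50, 92, 100, 139, 144]
  IvoIII AACAG/3: at [1, 21, 27, 38, 76, 104, 109, 161, 168] ⇒ [4, 24, 30, 41, 79, 107, 112, 164, 171]

All cut coordinates (distinct, sorted): [4, 15, 24, 30, 41, 50, 55, 68, 73, 79, 92, 100, 107, 112, 115, 125, 139, 144, 151, 164, 171]

Fragment lengths:
  [0,4): 4 bp
  [4,15): 11 bp
  [15,24): 9 bp
  [24,30): 6 bp
  [30,41): 11 bp
  [41,50): 9 bp
  [50,55): 5 bp
  [55,68): 13 bp
  [68,73): 5 bp
  [73,79): 6 bp
  [79,92): 13 bp
  [92,100): 8 bp
  [100,107): 7 bp
  [107,112): 5 bp
  [112,115): 3 bp
  [115,125): 10 bp
  [125,139): 14 bp
  [139,144): 5 bp
  [144,151): 7 bp
  [151,164): 13 bp
  [164,171): 7 bp
  [171,176): 5 bp

[3,4,5,5,5,5,5,6,6,7,7,7,8,9,9,10,11,11,13,13,13,14]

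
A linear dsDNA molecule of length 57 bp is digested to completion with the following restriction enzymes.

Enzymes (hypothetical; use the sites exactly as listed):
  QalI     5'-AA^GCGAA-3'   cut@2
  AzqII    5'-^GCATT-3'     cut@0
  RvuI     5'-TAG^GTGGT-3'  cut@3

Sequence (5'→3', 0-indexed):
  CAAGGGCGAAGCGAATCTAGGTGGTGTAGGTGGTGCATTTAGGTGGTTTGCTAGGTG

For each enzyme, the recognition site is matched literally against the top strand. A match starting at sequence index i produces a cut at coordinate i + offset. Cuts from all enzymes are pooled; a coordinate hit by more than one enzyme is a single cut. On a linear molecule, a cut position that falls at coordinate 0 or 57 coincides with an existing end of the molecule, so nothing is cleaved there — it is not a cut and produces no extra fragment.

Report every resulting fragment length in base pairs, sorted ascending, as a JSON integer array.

[5,8,9,10,10,15]

Scan for sites:
  QalI (AAGCGAA, off=2): starts [8] → cuts [10]
  AzqII (GCATT, off=0): starts [34] → cuts [34]
  RvuI (TAGGTGGT, off=3): starts [17, 26, 39] → cuts [20, 29, 42]

All cut coordinates (distinct, sorted): [10, 20, 29, 34, 42]

Fragment lengths:
  [0,10): 10 bp
  [10,20): 10 bp
  [20,29): 9 bp
  [29,34): 5 bp
  [34,42): 8 bp
  [42,57): 15 bp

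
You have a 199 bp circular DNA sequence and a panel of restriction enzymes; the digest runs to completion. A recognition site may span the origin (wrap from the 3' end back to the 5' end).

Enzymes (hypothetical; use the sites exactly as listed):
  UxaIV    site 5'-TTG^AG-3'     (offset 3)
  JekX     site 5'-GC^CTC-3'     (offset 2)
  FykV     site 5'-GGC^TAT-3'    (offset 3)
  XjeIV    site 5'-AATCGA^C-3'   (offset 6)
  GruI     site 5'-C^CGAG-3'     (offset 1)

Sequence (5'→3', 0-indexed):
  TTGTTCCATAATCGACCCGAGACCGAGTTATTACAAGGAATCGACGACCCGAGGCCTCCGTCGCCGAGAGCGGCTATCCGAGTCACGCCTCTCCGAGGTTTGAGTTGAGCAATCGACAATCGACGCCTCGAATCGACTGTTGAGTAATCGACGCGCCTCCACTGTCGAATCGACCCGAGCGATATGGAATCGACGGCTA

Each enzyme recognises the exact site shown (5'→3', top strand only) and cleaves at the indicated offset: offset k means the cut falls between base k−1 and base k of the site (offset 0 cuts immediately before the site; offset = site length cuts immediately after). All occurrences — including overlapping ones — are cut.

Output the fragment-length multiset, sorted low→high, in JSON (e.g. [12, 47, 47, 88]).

[2,2,3,4,4,5,5,5,5,6,6,6,7,9,9,9,9,10,10,10,17,17,18,21]

Site scan:
  UxaIV TTGAG/3: at [99, 104, 139] ⇒ [102, 107, 142]
  JekX GCCTC/2: at [53, 86, 124, 154] ⇒ [55, 88, 126, 156]
  FykV GGCTAT/3: at [71, 194] ⇒ [74, 197]
  XjeIV AATCGAC/6: at [9, 38, 110, 117, 130, 145, 167, 187] ⇒ [15, 44, 116, 123, 136, 151, 173, 193]
  GruI CCGAG/1: at [16, 22, 48, 63, 77, 92, 174] ⇒ [17, 23, 49, 64, 78, 93, 175]

Pooled cuts: [15, 17, 23, 44, 49, 55, 64, 74, 78, 88, 93, 102, 107, 116, 123, 126, 136, 142, 151, 156, 173, 175, 193, 197]

Fragment lengths:
  15→17: 2 bp
  17→23: 6 bp
  23→44: 21 bp
  44→49: 5 bp
  49→55: 6 bp
  55→64: 9 bp
  64→74: 10 bp
  74→78: 4 bp
  78→88: 10 bp
  88→93: 5 bp
  93→102: 9 bp
  102→107: 5 bp
  107→116: 9 bp
  116→123: 7 bp
  123→126: 3 bp
  126→136: 10 bp
  136→142: 6 bp
  142→151: 9 bp
  151→156: 5 bp
  156→173: 17 bp
  173→175: 2 bp
  175→193: 18 bp
  193→197: 4 bp
  197→15 (wrap): 199-197+15 = 17 bp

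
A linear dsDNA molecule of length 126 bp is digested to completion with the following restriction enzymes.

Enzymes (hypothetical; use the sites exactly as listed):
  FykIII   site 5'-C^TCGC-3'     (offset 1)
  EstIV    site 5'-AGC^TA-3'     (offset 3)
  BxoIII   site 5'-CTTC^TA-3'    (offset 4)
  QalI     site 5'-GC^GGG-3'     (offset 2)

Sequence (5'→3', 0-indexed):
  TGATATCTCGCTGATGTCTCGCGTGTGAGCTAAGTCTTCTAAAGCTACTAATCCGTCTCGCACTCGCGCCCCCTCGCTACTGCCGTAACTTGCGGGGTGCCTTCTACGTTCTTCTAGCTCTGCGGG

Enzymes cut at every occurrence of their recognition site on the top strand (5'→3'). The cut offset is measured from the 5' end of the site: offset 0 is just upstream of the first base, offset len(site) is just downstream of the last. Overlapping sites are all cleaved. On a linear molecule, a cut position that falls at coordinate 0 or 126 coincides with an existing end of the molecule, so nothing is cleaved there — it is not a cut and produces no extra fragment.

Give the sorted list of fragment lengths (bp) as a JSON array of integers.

Scan for sites:
  FykIII (CTCGC, off=1): starts [6, 17, 56, 62, 72] → cuts [7, 18, 57, 63, 73]
  EstIV (AGCTA, off=3): starts [27, 42] → cuts [30, 45]
  BxoIII (CTTCTA, off=4): starts [35, 100, 110] → cuts [39, 104, 114]
  QalI (GCGGG, off=2): starts [91, 121] → cuts [93, 123]

Pooled cuts: [7, 18, 30, 39, 45, 57, 63, 73, 93, 104, 114, 123]

Fragments:
  [0,7): 7 bp
  [7,18): 11 bp
  [18,30): 12 bp
  [30,39): 9 bp
  [39,45): 6 bp
  [45,57): 12 bp
  [57,63): 6 bp
  [63,73): 10 bp
  [73,93): 20 bp
  [93,104): 11 bp
  [104,114): 10 bp
  [114,123): 9 bp
  [123,126): 3 bp

[3,6,6,7,9,9,10,10,11,11,12,12,20]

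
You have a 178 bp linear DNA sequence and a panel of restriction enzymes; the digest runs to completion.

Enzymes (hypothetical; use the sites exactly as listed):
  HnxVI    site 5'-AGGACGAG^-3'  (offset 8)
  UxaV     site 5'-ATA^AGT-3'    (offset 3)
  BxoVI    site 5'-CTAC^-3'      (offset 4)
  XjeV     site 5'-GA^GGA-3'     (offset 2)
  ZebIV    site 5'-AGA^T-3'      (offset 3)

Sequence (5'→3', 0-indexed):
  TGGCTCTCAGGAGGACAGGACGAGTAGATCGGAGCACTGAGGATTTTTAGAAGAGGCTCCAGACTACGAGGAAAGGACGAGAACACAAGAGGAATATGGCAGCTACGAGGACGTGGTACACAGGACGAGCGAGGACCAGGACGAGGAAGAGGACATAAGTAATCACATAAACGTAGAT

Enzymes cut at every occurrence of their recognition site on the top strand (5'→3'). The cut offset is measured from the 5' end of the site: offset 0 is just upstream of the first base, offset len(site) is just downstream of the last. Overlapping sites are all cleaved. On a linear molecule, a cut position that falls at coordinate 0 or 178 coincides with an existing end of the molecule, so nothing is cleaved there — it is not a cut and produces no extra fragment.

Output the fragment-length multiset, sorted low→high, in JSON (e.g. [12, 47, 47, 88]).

[1,1,2,2,3,4,5,7,9,12,12,12,12,12,16,20,21,27]

Per-enzyme occurrences:
  HnxVI AGGACGAG/8: at [16, 73, 121, 137] ⇒ [24, 81, 129, 145]
  UxaV ATAAGT/3: at [154] ⇒ [157]
  BxoVI CTAC/4: at [63, 102] ⇒ [67, 106]
  XjeV GAGGA/2: at [10, 38, 67, 88, 106, 130, 142, 148] ⇒ [12, 40, 69, 90, 108, 132, 144, 150]
  ZebIV AGAT/3: at [25, 174] ⇒ [28, 177]

All cut coordinates (distinct, sorted): [12, 24, 28, 40, 67, 69, 81, 90, 106, 108, 129, 132, 144, 145, 150, 157, 177]

Fragments:
  [0,12): 12 bp
  [12,24): 12 bp
  [24,28): 4 bp
  [28,40): 12 bp
  [40,67): 27 bp
  [67,69): 2 bp
  [69,81): 12 bp
  [81,90): 9 bp
  [90,106): 16 bp
  [106,108): 2 bp
  [108,129): 21 bp
  [129,132): 3 bp
  [132,144): 12 bp
  [144,145): 1 bp
  [145,150): 5 bp
  [150,157): 7 bp
  [157,177): 20 bp
  [177,178): 1 bp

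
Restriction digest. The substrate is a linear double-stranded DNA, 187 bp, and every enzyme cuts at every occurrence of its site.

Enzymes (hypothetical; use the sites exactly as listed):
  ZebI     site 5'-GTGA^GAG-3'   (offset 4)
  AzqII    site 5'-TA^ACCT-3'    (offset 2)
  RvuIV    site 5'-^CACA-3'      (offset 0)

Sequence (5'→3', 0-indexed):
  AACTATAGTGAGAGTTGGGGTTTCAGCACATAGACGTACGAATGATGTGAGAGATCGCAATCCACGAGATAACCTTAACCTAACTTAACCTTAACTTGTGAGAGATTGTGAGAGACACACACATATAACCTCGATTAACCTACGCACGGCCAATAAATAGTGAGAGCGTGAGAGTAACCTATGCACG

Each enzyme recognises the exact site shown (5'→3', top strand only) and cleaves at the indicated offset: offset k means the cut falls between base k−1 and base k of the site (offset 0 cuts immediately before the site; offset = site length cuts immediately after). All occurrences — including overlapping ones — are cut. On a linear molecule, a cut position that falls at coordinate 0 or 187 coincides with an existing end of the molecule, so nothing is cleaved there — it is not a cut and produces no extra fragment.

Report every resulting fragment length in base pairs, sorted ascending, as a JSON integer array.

Per-enzyme occurrences:
  ZebI (GTGAGAG, off=4): starts [7, 46, 97, 107, 159, 167] → cuts [11, 50, 101, 111, 163, 171]
  AzqII (TAACCT, off=2): starts [69, 75, 85, 125, 135, 174] → cuts [71, 77, 87, 127, 137, 176]
  RvuIV (CACA, off=0): starts [26, 115, 117, 119] → cuts [26, 115, 117, 119]

All cut coordinates (distinct, sorted): [11, 26, 50, 71, 77, 87, 101, 111, 115, 117, 119, 127, 137, 163, 171, 176]

Fragment lengths:
  [0,11): 11 bp
  [11,26): 15 bp
  [26,50): 24 bp
  [50,71): 21 bp
  [71,77): 6 bp
  [77,87): 10 bp
  [87,101): 14 bp
  [101,111): 10 bp
  [111,115): 4 bp
  [115,117): 2 bp
  [117,119): 2 bp
  [119,127): 8 bp
  [127,137): 10 bp
  [137,163): 26 bp
  [163,171): 8 bp
  [171,176): 5 bp
  [176,187): 11 bp

[2,2,4,5,6,8,8,10,10,10,11,11,14,15,21,24,26]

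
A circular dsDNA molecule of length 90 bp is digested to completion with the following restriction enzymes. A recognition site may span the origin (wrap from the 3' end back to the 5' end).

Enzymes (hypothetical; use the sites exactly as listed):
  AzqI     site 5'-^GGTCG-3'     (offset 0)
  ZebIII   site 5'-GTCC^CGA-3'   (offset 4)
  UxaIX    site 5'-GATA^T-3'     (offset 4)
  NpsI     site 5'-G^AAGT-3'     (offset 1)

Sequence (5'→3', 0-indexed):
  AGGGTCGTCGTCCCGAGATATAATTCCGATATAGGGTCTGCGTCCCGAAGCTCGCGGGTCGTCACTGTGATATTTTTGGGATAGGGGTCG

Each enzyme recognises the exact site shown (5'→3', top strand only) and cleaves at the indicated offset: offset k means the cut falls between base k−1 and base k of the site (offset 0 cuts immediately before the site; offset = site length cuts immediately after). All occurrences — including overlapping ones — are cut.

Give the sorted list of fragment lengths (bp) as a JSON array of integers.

Scan for sites:
  AzqI (GGTCG, off=0): starts [2, 56, 85] → cuts [2, 56, 85]
  ZebIII (GTCCCGA, off=4): starts [9, 41] → cuts [13, 45]
  UxaIX (GATAT, off=4): starts [16, 27, 68] → cuts [20, 31, 72]
  NpsI (GAAGT, off=1): no sites

All cut coordinates (distinct, sorted): [2, 13, 20, 31, 45, 56, 72, 85]

Fragment lengths:
  2→13: 11 bp
  13→20: 7 bp
  20→31: 11 bp
  31→45: 14 bp
  45→56: 11 bp
  56→72: 16 bp
  72→85: 13 bp
  85→2 (wrap): 90-85+2 = 7 bp

[7,7,11,11,11,13,14,16]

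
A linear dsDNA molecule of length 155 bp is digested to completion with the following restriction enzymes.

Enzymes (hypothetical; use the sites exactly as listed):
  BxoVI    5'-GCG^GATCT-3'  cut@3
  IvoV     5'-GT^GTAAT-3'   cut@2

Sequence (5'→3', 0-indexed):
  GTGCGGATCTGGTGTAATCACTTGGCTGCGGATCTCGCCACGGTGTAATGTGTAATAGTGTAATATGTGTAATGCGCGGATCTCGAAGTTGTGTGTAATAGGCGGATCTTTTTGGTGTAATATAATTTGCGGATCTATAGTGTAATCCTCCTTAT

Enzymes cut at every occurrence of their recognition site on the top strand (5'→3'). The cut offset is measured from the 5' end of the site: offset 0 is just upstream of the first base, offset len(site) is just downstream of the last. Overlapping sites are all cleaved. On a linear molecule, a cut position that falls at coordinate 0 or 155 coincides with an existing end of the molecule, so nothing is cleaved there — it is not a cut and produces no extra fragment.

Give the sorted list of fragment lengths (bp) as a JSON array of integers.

Scan for sites:
  BxoVI (GCGGATCT, off=3): starts [2, 27, 75, 101, 128] → cuts [5, 30, 78, 104, 131]
  IvoV (GTGTAAT, off=2): starts [11, 42, 49, 57, 66, 92, 114, 139] → cuts [13, 44, 51, 59, 68, 94, 116, 141]

All cut coordinates (distinct, sorted): [5, 13, 30, 44, 51, 59, 68, 78, 94, 104, 116, 131, 141]

Fragment lengths:
  [0,5): 5 bp
  [5,13): 8 bp
  [13,30): 17 bp
  [30,44): 14 bp
  [44,51): 7 bp
  [51,59): 8 bp
  [59,68): 9 bp
  [68,78): 10 bp
  [78,94): 16 bp
  [94,104): 10 bp
  [104,116): 12 bp
  [116,131): 15 bp
  [131,141): 10 bp
  [141,155): 14 bp

[5,7,8,8,9,10,10,10,12,14,14,15,16,17]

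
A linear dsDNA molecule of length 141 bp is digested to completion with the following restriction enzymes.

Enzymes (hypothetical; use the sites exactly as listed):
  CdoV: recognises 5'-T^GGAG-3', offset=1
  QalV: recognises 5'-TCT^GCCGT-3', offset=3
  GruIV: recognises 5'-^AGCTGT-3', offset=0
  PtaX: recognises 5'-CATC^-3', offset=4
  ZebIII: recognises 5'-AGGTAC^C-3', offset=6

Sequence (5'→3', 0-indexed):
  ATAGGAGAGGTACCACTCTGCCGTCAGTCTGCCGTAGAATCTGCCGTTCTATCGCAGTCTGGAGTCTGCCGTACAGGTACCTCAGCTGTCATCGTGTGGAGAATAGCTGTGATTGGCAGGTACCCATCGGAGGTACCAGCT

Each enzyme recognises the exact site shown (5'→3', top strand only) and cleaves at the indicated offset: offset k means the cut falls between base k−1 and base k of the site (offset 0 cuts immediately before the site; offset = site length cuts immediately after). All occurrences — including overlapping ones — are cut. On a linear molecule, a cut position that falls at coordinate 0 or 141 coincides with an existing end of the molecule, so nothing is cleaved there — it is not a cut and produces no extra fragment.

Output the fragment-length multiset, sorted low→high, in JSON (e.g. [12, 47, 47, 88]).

Site scan:
  CdoV TGGAG/1: at [59, 96] ⇒ [60, 97]
  QalV TCTGCCGT/3: at [16, 27, 39, 64] ⇒ [19, 30, 42, 67]
  GruIV AGCTGT/0: at [83, 104] ⇒ [83, 104]
  PtaX CATC/4: at [89, 124] ⇒ [93, 128]
  ZebIII AGGTACC/6: at [7, 74, 117, 130] ⇒ [13, 80, 123, 136]

All cut coordinates (distinct, sorted): [13, 19, 30, 42, 60, 67, 80, 83, 93, 97, 104, 123, 128, 136]

Fragments:
  [0,13): 13 bp
  [13,19): 6 bp
  [19,30): 11 bp
  [30,42): 12 bp
  [42,60): 18 bp
  [60,67): 7 bp
  [67,80): 13 bp
  [80,83): 3 bp
  [83,93): 10 bp
  [93,97): 4 bp
  [97,104): 7 bp
  [104,123): 19 bp
  [123,128): 5 bp
  [128,136): 8 bp
  [136,141): 5 bp

[3,4,5,5,6,7,7,8,10,11,12,13,13,18,19]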